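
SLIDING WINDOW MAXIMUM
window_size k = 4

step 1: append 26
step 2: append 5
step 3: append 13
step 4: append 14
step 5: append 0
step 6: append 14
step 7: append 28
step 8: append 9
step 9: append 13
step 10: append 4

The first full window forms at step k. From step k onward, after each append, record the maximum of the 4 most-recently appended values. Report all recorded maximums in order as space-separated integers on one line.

Answer: 26 14 14 28 28 28 28

Derivation:
step 1: append 26 -> window=[26] (not full yet)
step 2: append 5 -> window=[26, 5] (not full yet)
step 3: append 13 -> window=[26, 5, 13] (not full yet)
step 4: append 14 -> window=[26, 5, 13, 14] -> max=26
step 5: append 0 -> window=[5, 13, 14, 0] -> max=14
step 6: append 14 -> window=[13, 14, 0, 14] -> max=14
step 7: append 28 -> window=[14, 0, 14, 28] -> max=28
step 8: append 9 -> window=[0, 14, 28, 9] -> max=28
step 9: append 13 -> window=[14, 28, 9, 13] -> max=28
step 10: append 4 -> window=[28, 9, 13, 4] -> max=28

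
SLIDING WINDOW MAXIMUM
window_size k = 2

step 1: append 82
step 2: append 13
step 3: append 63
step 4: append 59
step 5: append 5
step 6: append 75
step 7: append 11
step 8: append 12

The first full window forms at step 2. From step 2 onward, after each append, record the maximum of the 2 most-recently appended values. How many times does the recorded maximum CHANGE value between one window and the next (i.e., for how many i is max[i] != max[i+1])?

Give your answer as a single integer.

Answer: 4

Derivation:
step 1: append 82 -> window=[82] (not full yet)
step 2: append 13 -> window=[82, 13] -> max=82
step 3: append 63 -> window=[13, 63] -> max=63
step 4: append 59 -> window=[63, 59] -> max=63
step 5: append 5 -> window=[59, 5] -> max=59
step 6: append 75 -> window=[5, 75] -> max=75
step 7: append 11 -> window=[75, 11] -> max=75
step 8: append 12 -> window=[11, 12] -> max=12
Recorded maximums: 82 63 63 59 75 75 12
Changes between consecutive maximums: 4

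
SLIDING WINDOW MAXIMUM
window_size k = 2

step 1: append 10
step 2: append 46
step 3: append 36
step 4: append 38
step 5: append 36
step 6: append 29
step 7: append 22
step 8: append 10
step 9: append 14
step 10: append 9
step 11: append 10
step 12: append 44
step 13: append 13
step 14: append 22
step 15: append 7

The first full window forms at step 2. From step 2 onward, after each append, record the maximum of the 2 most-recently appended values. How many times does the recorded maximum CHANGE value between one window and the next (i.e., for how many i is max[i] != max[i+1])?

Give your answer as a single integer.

step 1: append 10 -> window=[10] (not full yet)
step 2: append 46 -> window=[10, 46] -> max=46
step 3: append 36 -> window=[46, 36] -> max=46
step 4: append 38 -> window=[36, 38] -> max=38
step 5: append 36 -> window=[38, 36] -> max=38
step 6: append 29 -> window=[36, 29] -> max=36
step 7: append 22 -> window=[29, 22] -> max=29
step 8: append 10 -> window=[22, 10] -> max=22
step 9: append 14 -> window=[10, 14] -> max=14
step 10: append 9 -> window=[14, 9] -> max=14
step 11: append 10 -> window=[9, 10] -> max=10
step 12: append 44 -> window=[10, 44] -> max=44
step 13: append 13 -> window=[44, 13] -> max=44
step 14: append 22 -> window=[13, 22] -> max=22
step 15: append 7 -> window=[22, 7] -> max=22
Recorded maximums: 46 46 38 38 36 29 22 14 14 10 44 44 22 22
Changes between consecutive maximums: 8

Answer: 8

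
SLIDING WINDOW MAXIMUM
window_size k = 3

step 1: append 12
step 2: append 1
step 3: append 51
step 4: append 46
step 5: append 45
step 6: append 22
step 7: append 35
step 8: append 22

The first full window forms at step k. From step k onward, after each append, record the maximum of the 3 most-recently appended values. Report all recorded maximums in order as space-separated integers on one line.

Answer: 51 51 51 46 45 35

Derivation:
step 1: append 12 -> window=[12] (not full yet)
step 2: append 1 -> window=[12, 1] (not full yet)
step 3: append 51 -> window=[12, 1, 51] -> max=51
step 4: append 46 -> window=[1, 51, 46] -> max=51
step 5: append 45 -> window=[51, 46, 45] -> max=51
step 6: append 22 -> window=[46, 45, 22] -> max=46
step 7: append 35 -> window=[45, 22, 35] -> max=45
step 8: append 22 -> window=[22, 35, 22] -> max=35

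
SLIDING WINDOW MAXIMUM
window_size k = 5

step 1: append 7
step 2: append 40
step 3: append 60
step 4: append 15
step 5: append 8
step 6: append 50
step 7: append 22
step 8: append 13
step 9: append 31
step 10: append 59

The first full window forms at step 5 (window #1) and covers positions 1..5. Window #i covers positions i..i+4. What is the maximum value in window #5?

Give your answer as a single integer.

step 1: append 7 -> window=[7] (not full yet)
step 2: append 40 -> window=[7, 40] (not full yet)
step 3: append 60 -> window=[7, 40, 60] (not full yet)
step 4: append 15 -> window=[7, 40, 60, 15] (not full yet)
step 5: append 8 -> window=[7, 40, 60, 15, 8] -> max=60
step 6: append 50 -> window=[40, 60, 15, 8, 50] -> max=60
step 7: append 22 -> window=[60, 15, 8, 50, 22] -> max=60
step 8: append 13 -> window=[15, 8, 50, 22, 13] -> max=50
step 9: append 31 -> window=[8, 50, 22, 13, 31] -> max=50
Window #5 max = 50

Answer: 50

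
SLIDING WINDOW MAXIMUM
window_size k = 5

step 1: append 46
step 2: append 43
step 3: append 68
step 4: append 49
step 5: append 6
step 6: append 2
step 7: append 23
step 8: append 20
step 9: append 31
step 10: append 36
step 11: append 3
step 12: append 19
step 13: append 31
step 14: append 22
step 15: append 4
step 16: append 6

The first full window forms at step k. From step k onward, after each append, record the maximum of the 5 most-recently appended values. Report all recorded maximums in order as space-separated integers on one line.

Answer: 68 68 68 49 31 36 36 36 36 36 31 31

Derivation:
step 1: append 46 -> window=[46] (not full yet)
step 2: append 43 -> window=[46, 43] (not full yet)
step 3: append 68 -> window=[46, 43, 68] (not full yet)
step 4: append 49 -> window=[46, 43, 68, 49] (not full yet)
step 5: append 6 -> window=[46, 43, 68, 49, 6] -> max=68
step 6: append 2 -> window=[43, 68, 49, 6, 2] -> max=68
step 7: append 23 -> window=[68, 49, 6, 2, 23] -> max=68
step 8: append 20 -> window=[49, 6, 2, 23, 20] -> max=49
step 9: append 31 -> window=[6, 2, 23, 20, 31] -> max=31
step 10: append 36 -> window=[2, 23, 20, 31, 36] -> max=36
step 11: append 3 -> window=[23, 20, 31, 36, 3] -> max=36
step 12: append 19 -> window=[20, 31, 36, 3, 19] -> max=36
step 13: append 31 -> window=[31, 36, 3, 19, 31] -> max=36
step 14: append 22 -> window=[36, 3, 19, 31, 22] -> max=36
step 15: append 4 -> window=[3, 19, 31, 22, 4] -> max=31
step 16: append 6 -> window=[19, 31, 22, 4, 6] -> max=31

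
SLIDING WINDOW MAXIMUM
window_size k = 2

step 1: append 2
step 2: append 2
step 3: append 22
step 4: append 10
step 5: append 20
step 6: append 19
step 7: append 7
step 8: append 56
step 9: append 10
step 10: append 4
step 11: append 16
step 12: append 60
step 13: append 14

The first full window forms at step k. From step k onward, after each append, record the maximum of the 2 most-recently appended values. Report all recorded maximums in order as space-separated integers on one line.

Answer: 2 22 22 20 20 19 56 56 10 16 60 60

Derivation:
step 1: append 2 -> window=[2] (not full yet)
step 2: append 2 -> window=[2, 2] -> max=2
step 3: append 22 -> window=[2, 22] -> max=22
step 4: append 10 -> window=[22, 10] -> max=22
step 5: append 20 -> window=[10, 20] -> max=20
step 6: append 19 -> window=[20, 19] -> max=20
step 7: append 7 -> window=[19, 7] -> max=19
step 8: append 56 -> window=[7, 56] -> max=56
step 9: append 10 -> window=[56, 10] -> max=56
step 10: append 4 -> window=[10, 4] -> max=10
step 11: append 16 -> window=[4, 16] -> max=16
step 12: append 60 -> window=[16, 60] -> max=60
step 13: append 14 -> window=[60, 14] -> max=60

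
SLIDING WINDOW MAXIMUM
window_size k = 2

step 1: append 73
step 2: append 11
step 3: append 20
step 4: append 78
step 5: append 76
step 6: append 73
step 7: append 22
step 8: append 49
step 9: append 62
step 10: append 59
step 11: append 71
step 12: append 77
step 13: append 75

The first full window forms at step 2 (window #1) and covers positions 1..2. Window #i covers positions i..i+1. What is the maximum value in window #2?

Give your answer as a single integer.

step 1: append 73 -> window=[73] (not full yet)
step 2: append 11 -> window=[73, 11] -> max=73
step 3: append 20 -> window=[11, 20] -> max=20
Window #2 max = 20

Answer: 20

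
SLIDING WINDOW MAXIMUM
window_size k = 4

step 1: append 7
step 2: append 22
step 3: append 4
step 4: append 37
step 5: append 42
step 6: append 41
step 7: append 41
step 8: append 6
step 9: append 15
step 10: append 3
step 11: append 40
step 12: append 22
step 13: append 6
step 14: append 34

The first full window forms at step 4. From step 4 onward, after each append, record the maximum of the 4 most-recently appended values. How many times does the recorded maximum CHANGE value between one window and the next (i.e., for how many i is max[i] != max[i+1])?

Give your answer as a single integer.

step 1: append 7 -> window=[7] (not full yet)
step 2: append 22 -> window=[7, 22] (not full yet)
step 3: append 4 -> window=[7, 22, 4] (not full yet)
step 4: append 37 -> window=[7, 22, 4, 37] -> max=37
step 5: append 42 -> window=[22, 4, 37, 42] -> max=42
step 6: append 41 -> window=[4, 37, 42, 41] -> max=42
step 7: append 41 -> window=[37, 42, 41, 41] -> max=42
step 8: append 6 -> window=[42, 41, 41, 6] -> max=42
step 9: append 15 -> window=[41, 41, 6, 15] -> max=41
step 10: append 3 -> window=[41, 6, 15, 3] -> max=41
step 11: append 40 -> window=[6, 15, 3, 40] -> max=40
step 12: append 22 -> window=[15, 3, 40, 22] -> max=40
step 13: append 6 -> window=[3, 40, 22, 6] -> max=40
step 14: append 34 -> window=[40, 22, 6, 34] -> max=40
Recorded maximums: 37 42 42 42 42 41 41 40 40 40 40
Changes between consecutive maximums: 3

Answer: 3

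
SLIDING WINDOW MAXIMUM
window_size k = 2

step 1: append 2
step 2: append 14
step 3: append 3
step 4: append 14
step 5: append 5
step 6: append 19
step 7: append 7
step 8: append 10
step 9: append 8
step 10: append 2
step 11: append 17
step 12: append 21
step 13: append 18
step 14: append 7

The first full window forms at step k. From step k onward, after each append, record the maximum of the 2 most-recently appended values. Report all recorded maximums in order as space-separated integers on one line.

step 1: append 2 -> window=[2] (not full yet)
step 2: append 14 -> window=[2, 14] -> max=14
step 3: append 3 -> window=[14, 3] -> max=14
step 4: append 14 -> window=[3, 14] -> max=14
step 5: append 5 -> window=[14, 5] -> max=14
step 6: append 19 -> window=[5, 19] -> max=19
step 7: append 7 -> window=[19, 7] -> max=19
step 8: append 10 -> window=[7, 10] -> max=10
step 9: append 8 -> window=[10, 8] -> max=10
step 10: append 2 -> window=[8, 2] -> max=8
step 11: append 17 -> window=[2, 17] -> max=17
step 12: append 21 -> window=[17, 21] -> max=21
step 13: append 18 -> window=[21, 18] -> max=21
step 14: append 7 -> window=[18, 7] -> max=18

Answer: 14 14 14 14 19 19 10 10 8 17 21 21 18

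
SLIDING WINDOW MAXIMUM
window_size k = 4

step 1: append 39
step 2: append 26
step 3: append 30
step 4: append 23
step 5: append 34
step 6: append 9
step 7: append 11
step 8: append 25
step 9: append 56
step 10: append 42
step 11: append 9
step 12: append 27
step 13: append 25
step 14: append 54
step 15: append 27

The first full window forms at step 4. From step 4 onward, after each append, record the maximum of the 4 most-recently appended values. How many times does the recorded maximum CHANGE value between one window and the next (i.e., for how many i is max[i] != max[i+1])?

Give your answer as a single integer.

Answer: 4

Derivation:
step 1: append 39 -> window=[39] (not full yet)
step 2: append 26 -> window=[39, 26] (not full yet)
step 3: append 30 -> window=[39, 26, 30] (not full yet)
step 4: append 23 -> window=[39, 26, 30, 23] -> max=39
step 5: append 34 -> window=[26, 30, 23, 34] -> max=34
step 6: append 9 -> window=[30, 23, 34, 9] -> max=34
step 7: append 11 -> window=[23, 34, 9, 11] -> max=34
step 8: append 25 -> window=[34, 9, 11, 25] -> max=34
step 9: append 56 -> window=[9, 11, 25, 56] -> max=56
step 10: append 42 -> window=[11, 25, 56, 42] -> max=56
step 11: append 9 -> window=[25, 56, 42, 9] -> max=56
step 12: append 27 -> window=[56, 42, 9, 27] -> max=56
step 13: append 25 -> window=[42, 9, 27, 25] -> max=42
step 14: append 54 -> window=[9, 27, 25, 54] -> max=54
step 15: append 27 -> window=[27, 25, 54, 27] -> max=54
Recorded maximums: 39 34 34 34 34 56 56 56 56 42 54 54
Changes between consecutive maximums: 4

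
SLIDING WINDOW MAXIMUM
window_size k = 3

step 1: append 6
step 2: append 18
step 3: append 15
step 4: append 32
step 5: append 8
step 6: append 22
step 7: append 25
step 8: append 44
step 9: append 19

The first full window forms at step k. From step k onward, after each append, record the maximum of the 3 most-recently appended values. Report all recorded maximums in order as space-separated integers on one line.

step 1: append 6 -> window=[6] (not full yet)
step 2: append 18 -> window=[6, 18] (not full yet)
step 3: append 15 -> window=[6, 18, 15] -> max=18
step 4: append 32 -> window=[18, 15, 32] -> max=32
step 5: append 8 -> window=[15, 32, 8] -> max=32
step 6: append 22 -> window=[32, 8, 22] -> max=32
step 7: append 25 -> window=[8, 22, 25] -> max=25
step 8: append 44 -> window=[22, 25, 44] -> max=44
step 9: append 19 -> window=[25, 44, 19] -> max=44

Answer: 18 32 32 32 25 44 44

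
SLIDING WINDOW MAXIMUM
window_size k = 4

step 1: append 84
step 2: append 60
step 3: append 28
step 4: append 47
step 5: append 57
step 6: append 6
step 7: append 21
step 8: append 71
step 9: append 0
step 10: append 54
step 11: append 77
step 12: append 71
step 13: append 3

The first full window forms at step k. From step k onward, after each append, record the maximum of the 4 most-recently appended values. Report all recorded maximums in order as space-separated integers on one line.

Answer: 84 60 57 57 71 71 71 77 77 77

Derivation:
step 1: append 84 -> window=[84] (not full yet)
step 2: append 60 -> window=[84, 60] (not full yet)
step 3: append 28 -> window=[84, 60, 28] (not full yet)
step 4: append 47 -> window=[84, 60, 28, 47] -> max=84
step 5: append 57 -> window=[60, 28, 47, 57] -> max=60
step 6: append 6 -> window=[28, 47, 57, 6] -> max=57
step 7: append 21 -> window=[47, 57, 6, 21] -> max=57
step 8: append 71 -> window=[57, 6, 21, 71] -> max=71
step 9: append 0 -> window=[6, 21, 71, 0] -> max=71
step 10: append 54 -> window=[21, 71, 0, 54] -> max=71
step 11: append 77 -> window=[71, 0, 54, 77] -> max=77
step 12: append 71 -> window=[0, 54, 77, 71] -> max=77
step 13: append 3 -> window=[54, 77, 71, 3] -> max=77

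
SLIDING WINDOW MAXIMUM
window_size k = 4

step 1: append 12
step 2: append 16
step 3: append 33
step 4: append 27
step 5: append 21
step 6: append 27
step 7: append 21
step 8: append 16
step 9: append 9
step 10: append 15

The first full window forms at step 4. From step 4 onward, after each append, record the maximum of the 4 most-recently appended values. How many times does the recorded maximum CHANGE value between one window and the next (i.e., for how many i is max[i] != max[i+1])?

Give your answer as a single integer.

step 1: append 12 -> window=[12] (not full yet)
step 2: append 16 -> window=[12, 16] (not full yet)
step 3: append 33 -> window=[12, 16, 33] (not full yet)
step 4: append 27 -> window=[12, 16, 33, 27] -> max=33
step 5: append 21 -> window=[16, 33, 27, 21] -> max=33
step 6: append 27 -> window=[33, 27, 21, 27] -> max=33
step 7: append 21 -> window=[27, 21, 27, 21] -> max=27
step 8: append 16 -> window=[21, 27, 21, 16] -> max=27
step 9: append 9 -> window=[27, 21, 16, 9] -> max=27
step 10: append 15 -> window=[21, 16, 9, 15] -> max=21
Recorded maximums: 33 33 33 27 27 27 21
Changes between consecutive maximums: 2

Answer: 2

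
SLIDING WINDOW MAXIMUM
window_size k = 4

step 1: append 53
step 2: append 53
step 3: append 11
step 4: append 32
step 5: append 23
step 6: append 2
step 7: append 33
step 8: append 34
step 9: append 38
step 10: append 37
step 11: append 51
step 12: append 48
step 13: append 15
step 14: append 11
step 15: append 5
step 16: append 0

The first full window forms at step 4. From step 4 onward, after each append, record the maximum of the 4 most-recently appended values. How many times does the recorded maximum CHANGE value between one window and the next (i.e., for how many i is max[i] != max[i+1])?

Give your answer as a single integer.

Answer: 7

Derivation:
step 1: append 53 -> window=[53] (not full yet)
step 2: append 53 -> window=[53, 53] (not full yet)
step 3: append 11 -> window=[53, 53, 11] (not full yet)
step 4: append 32 -> window=[53, 53, 11, 32] -> max=53
step 5: append 23 -> window=[53, 11, 32, 23] -> max=53
step 6: append 2 -> window=[11, 32, 23, 2] -> max=32
step 7: append 33 -> window=[32, 23, 2, 33] -> max=33
step 8: append 34 -> window=[23, 2, 33, 34] -> max=34
step 9: append 38 -> window=[2, 33, 34, 38] -> max=38
step 10: append 37 -> window=[33, 34, 38, 37] -> max=38
step 11: append 51 -> window=[34, 38, 37, 51] -> max=51
step 12: append 48 -> window=[38, 37, 51, 48] -> max=51
step 13: append 15 -> window=[37, 51, 48, 15] -> max=51
step 14: append 11 -> window=[51, 48, 15, 11] -> max=51
step 15: append 5 -> window=[48, 15, 11, 5] -> max=48
step 16: append 0 -> window=[15, 11, 5, 0] -> max=15
Recorded maximums: 53 53 32 33 34 38 38 51 51 51 51 48 15
Changes between consecutive maximums: 7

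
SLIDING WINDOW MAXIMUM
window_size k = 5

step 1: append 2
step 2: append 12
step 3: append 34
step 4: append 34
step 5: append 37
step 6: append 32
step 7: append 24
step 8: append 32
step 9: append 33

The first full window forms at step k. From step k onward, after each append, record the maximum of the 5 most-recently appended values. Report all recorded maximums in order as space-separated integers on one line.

Answer: 37 37 37 37 37

Derivation:
step 1: append 2 -> window=[2] (not full yet)
step 2: append 12 -> window=[2, 12] (not full yet)
step 3: append 34 -> window=[2, 12, 34] (not full yet)
step 4: append 34 -> window=[2, 12, 34, 34] (not full yet)
step 5: append 37 -> window=[2, 12, 34, 34, 37] -> max=37
step 6: append 32 -> window=[12, 34, 34, 37, 32] -> max=37
step 7: append 24 -> window=[34, 34, 37, 32, 24] -> max=37
step 8: append 32 -> window=[34, 37, 32, 24, 32] -> max=37
step 9: append 33 -> window=[37, 32, 24, 32, 33] -> max=37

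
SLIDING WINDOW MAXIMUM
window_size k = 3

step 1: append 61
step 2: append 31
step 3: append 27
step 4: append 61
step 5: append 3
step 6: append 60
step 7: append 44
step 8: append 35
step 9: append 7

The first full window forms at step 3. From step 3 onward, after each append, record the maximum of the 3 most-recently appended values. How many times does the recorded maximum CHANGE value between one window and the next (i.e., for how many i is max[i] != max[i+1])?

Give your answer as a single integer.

step 1: append 61 -> window=[61] (not full yet)
step 2: append 31 -> window=[61, 31] (not full yet)
step 3: append 27 -> window=[61, 31, 27] -> max=61
step 4: append 61 -> window=[31, 27, 61] -> max=61
step 5: append 3 -> window=[27, 61, 3] -> max=61
step 6: append 60 -> window=[61, 3, 60] -> max=61
step 7: append 44 -> window=[3, 60, 44] -> max=60
step 8: append 35 -> window=[60, 44, 35] -> max=60
step 9: append 7 -> window=[44, 35, 7] -> max=44
Recorded maximums: 61 61 61 61 60 60 44
Changes between consecutive maximums: 2

Answer: 2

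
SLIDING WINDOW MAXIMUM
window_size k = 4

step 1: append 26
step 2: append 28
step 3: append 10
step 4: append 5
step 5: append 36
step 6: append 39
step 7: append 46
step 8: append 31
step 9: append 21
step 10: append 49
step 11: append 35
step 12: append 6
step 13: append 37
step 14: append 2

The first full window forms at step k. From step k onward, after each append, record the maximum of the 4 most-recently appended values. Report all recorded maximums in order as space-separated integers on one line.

step 1: append 26 -> window=[26] (not full yet)
step 2: append 28 -> window=[26, 28] (not full yet)
step 3: append 10 -> window=[26, 28, 10] (not full yet)
step 4: append 5 -> window=[26, 28, 10, 5] -> max=28
step 5: append 36 -> window=[28, 10, 5, 36] -> max=36
step 6: append 39 -> window=[10, 5, 36, 39] -> max=39
step 7: append 46 -> window=[5, 36, 39, 46] -> max=46
step 8: append 31 -> window=[36, 39, 46, 31] -> max=46
step 9: append 21 -> window=[39, 46, 31, 21] -> max=46
step 10: append 49 -> window=[46, 31, 21, 49] -> max=49
step 11: append 35 -> window=[31, 21, 49, 35] -> max=49
step 12: append 6 -> window=[21, 49, 35, 6] -> max=49
step 13: append 37 -> window=[49, 35, 6, 37] -> max=49
step 14: append 2 -> window=[35, 6, 37, 2] -> max=37

Answer: 28 36 39 46 46 46 49 49 49 49 37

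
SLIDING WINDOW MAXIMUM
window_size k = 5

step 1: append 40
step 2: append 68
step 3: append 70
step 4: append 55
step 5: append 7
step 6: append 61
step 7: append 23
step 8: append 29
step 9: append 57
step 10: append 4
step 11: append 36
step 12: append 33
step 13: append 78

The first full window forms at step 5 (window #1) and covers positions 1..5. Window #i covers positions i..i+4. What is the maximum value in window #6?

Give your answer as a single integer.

step 1: append 40 -> window=[40] (not full yet)
step 2: append 68 -> window=[40, 68] (not full yet)
step 3: append 70 -> window=[40, 68, 70] (not full yet)
step 4: append 55 -> window=[40, 68, 70, 55] (not full yet)
step 5: append 7 -> window=[40, 68, 70, 55, 7] -> max=70
step 6: append 61 -> window=[68, 70, 55, 7, 61] -> max=70
step 7: append 23 -> window=[70, 55, 7, 61, 23] -> max=70
step 8: append 29 -> window=[55, 7, 61, 23, 29] -> max=61
step 9: append 57 -> window=[7, 61, 23, 29, 57] -> max=61
step 10: append 4 -> window=[61, 23, 29, 57, 4] -> max=61
Window #6 max = 61

Answer: 61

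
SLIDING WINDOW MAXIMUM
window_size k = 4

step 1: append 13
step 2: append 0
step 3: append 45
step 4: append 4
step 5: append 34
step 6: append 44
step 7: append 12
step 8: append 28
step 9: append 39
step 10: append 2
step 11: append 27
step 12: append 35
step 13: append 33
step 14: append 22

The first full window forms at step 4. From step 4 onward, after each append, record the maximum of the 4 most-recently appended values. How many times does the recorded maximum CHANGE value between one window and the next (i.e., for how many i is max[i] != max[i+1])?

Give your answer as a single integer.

Answer: 3

Derivation:
step 1: append 13 -> window=[13] (not full yet)
step 2: append 0 -> window=[13, 0] (not full yet)
step 3: append 45 -> window=[13, 0, 45] (not full yet)
step 4: append 4 -> window=[13, 0, 45, 4] -> max=45
step 5: append 34 -> window=[0, 45, 4, 34] -> max=45
step 6: append 44 -> window=[45, 4, 34, 44] -> max=45
step 7: append 12 -> window=[4, 34, 44, 12] -> max=44
step 8: append 28 -> window=[34, 44, 12, 28] -> max=44
step 9: append 39 -> window=[44, 12, 28, 39] -> max=44
step 10: append 2 -> window=[12, 28, 39, 2] -> max=39
step 11: append 27 -> window=[28, 39, 2, 27] -> max=39
step 12: append 35 -> window=[39, 2, 27, 35] -> max=39
step 13: append 33 -> window=[2, 27, 35, 33] -> max=35
step 14: append 22 -> window=[27, 35, 33, 22] -> max=35
Recorded maximums: 45 45 45 44 44 44 39 39 39 35 35
Changes between consecutive maximums: 3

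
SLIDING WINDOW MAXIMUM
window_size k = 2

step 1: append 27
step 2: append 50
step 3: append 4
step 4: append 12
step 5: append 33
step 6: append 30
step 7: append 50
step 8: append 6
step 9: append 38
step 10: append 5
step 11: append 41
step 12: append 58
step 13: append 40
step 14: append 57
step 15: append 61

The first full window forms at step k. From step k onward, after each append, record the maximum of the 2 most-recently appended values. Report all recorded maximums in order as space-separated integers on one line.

Answer: 50 50 12 33 33 50 50 38 38 41 58 58 57 61

Derivation:
step 1: append 27 -> window=[27] (not full yet)
step 2: append 50 -> window=[27, 50] -> max=50
step 3: append 4 -> window=[50, 4] -> max=50
step 4: append 12 -> window=[4, 12] -> max=12
step 5: append 33 -> window=[12, 33] -> max=33
step 6: append 30 -> window=[33, 30] -> max=33
step 7: append 50 -> window=[30, 50] -> max=50
step 8: append 6 -> window=[50, 6] -> max=50
step 9: append 38 -> window=[6, 38] -> max=38
step 10: append 5 -> window=[38, 5] -> max=38
step 11: append 41 -> window=[5, 41] -> max=41
step 12: append 58 -> window=[41, 58] -> max=58
step 13: append 40 -> window=[58, 40] -> max=58
step 14: append 57 -> window=[40, 57] -> max=57
step 15: append 61 -> window=[57, 61] -> max=61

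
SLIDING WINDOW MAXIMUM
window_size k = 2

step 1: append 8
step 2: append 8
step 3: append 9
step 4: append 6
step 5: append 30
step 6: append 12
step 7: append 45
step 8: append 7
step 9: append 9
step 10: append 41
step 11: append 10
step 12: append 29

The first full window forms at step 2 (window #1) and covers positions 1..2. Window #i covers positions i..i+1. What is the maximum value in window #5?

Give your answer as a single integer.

step 1: append 8 -> window=[8] (not full yet)
step 2: append 8 -> window=[8, 8] -> max=8
step 3: append 9 -> window=[8, 9] -> max=9
step 4: append 6 -> window=[9, 6] -> max=9
step 5: append 30 -> window=[6, 30] -> max=30
step 6: append 12 -> window=[30, 12] -> max=30
Window #5 max = 30

Answer: 30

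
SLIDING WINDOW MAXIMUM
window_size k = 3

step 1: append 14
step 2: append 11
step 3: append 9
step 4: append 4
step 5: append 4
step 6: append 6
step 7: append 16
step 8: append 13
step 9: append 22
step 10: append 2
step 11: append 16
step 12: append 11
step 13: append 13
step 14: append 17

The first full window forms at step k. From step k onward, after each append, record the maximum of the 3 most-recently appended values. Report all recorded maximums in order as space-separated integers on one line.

step 1: append 14 -> window=[14] (not full yet)
step 2: append 11 -> window=[14, 11] (not full yet)
step 3: append 9 -> window=[14, 11, 9] -> max=14
step 4: append 4 -> window=[11, 9, 4] -> max=11
step 5: append 4 -> window=[9, 4, 4] -> max=9
step 6: append 6 -> window=[4, 4, 6] -> max=6
step 7: append 16 -> window=[4, 6, 16] -> max=16
step 8: append 13 -> window=[6, 16, 13] -> max=16
step 9: append 22 -> window=[16, 13, 22] -> max=22
step 10: append 2 -> window=[13, 22, 2] -> max=22
step 11: append 16 -> window=[22, 2, 16] -> max=22
step 12: append 11 -> window=[2, 16, 11] -> max=16
step 13: append 13 -> window=[16, 11, 13] -> max=16
step 14: append 17 -> window=[11, 13, 17] -> max=17

Answer: 14 11 9 6 16 16 22 22 22 16 16 17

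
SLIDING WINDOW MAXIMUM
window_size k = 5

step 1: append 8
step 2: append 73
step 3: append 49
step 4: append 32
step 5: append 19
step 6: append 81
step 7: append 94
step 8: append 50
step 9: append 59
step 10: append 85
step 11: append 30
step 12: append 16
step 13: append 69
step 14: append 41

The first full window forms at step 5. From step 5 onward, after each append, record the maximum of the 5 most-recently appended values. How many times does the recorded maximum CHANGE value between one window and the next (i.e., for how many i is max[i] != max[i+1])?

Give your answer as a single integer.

step 1: append 8 -> window=[8] (not full yet)
step 2: append 73 -> window=[8, 73] (not full yet)
step 3: append 49 -> window=[8, 73, 49] (not full yet)
step 4: append 32 -> window=[8, 73, 49, 32] (not full yet)
step 5: append 19 -> window=[8, 73, 49, 32, 19] -> max=73
step 6: append 81 -> window=[73, 49, 32, 19, 81] -> max=81
step 7: append 94 -> window=[49, 32, 19, 81, 94] -> max=94
step 8: append 50 -> window=[32, 19, 81, 94, 50] -> max=94
step 9: append 59 -> window=[19, 81, 94, 50, 59] -> max=94
step 10: append 85 -> window=[81, 94, 50, 59, 85] -> max=94
step 11: append 30 -> window=[94, 50, 59, 85, 30] -> max=94
step 12: append 16 -> window=[50, 59, 85, 30, 16] -> max=85
step 13: append 69 -> window=[59, 85, 30, 16, 69] -> max=85
step 14: append 41 -> window=[85, 30, 16, 69, 41] -> max=85
Recorded maximums: 73 81 94 94 94 94 94 85 85 85
Changes between consecutive maximums: 3

Answer: 3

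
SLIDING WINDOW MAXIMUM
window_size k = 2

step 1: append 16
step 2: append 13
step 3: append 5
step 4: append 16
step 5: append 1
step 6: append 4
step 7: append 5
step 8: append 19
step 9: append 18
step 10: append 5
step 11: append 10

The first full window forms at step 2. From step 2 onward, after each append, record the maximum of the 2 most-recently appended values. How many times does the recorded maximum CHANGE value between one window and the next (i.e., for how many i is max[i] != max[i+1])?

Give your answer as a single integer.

step 1: append 16 -> window=[16] (not full yet)
step 2: append 13 -> window=[16, 13] -> max=16
step 3: append 5 -> window=[13, 5] -> max=13
step 4: append 16 -> window=[5, 16] -> max=16
step 5: append 1 -> window=[16, 1] -> max=16
step 6: append 4 -> window=[1, 4] -> max=4
step 7: append 5 -> window=[4, 5] -> max=5
step 8: append 19 -> window=[5, 19] -> max=19
step 9: append 18 -> window=[19, 18] -> max=19
step 10: append 5 -> window=[18, 5] -> max=18
step 11: append 10 -> window=[5, 10] -> max=10
Recorded maximums: 16 13 16 16 4 5 19 19 18 10
Changes between consecutive maximums: 7

Answer: 7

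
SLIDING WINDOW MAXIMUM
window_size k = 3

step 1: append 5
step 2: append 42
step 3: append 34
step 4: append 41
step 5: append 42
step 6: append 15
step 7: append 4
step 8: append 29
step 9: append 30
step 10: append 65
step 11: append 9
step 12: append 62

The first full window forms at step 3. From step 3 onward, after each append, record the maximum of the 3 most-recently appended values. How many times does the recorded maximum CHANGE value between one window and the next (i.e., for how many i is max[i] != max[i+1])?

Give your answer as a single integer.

step 1: append 5 -> window=[5] (not full yet)
step 2: append 42 -> window=[5, 42] (not full yet)
step 3: append 34 -> window=[5, 42, 34] -> max=42
step 4: append 41 -> window=[42, 34, 41] -> max=42
step 5: append 42 -> window=[34, 41, 42] -> max=42
step 6: append 15 -> window=[41, 42, 15] -> max=42
step 7: append 4 -> window=[42, 15, 4] -> max=42
step 8: append 29 -> window=[15, 4, 29] -> max=29
step 9: append 30 -> window=[4, 29, 30] -> max=30
step 10: append 65 -> window=[29, 30, 65] -> max=65
step 11: append 9 -> window=[30, 65, 9] -> max=65
step 12: append 62 -> window=[65, 9, 62] -> max=65
Recorded maximums: 42 42 42 42 42 29 30 65 65 65
Changes between consecutive maximums: 3

Answer: 3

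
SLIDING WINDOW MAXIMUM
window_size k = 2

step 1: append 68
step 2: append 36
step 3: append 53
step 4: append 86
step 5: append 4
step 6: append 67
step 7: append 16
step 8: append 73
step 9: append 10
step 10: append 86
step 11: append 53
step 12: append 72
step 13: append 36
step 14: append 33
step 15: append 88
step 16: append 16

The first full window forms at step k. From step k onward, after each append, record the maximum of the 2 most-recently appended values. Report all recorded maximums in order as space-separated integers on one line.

Answer: 68 53 86 86 67 67 73 73 86 86 72 72 36 88 88

Derivation:
step 1: append 68 -> window=[68] (not full yet)
step 2: append 36 -> window=[68, 36] -> max=68
step 3: append 53 -> window=[36, 53] -> max=53
step 4: append 86 -> window=[53, 86] -> max=86
step 5: append 4 -> window=[86, 4] -> max=86
step 6: append 67 -> window=[4, 67] -> max=67
step 7: append 16 -> window=[67, 16] -> max=67
step 8: append 73 -> window=[16, 73] -> max=73
step 9: append 10 -> window=[73, 10] -> max=73
step 10: append 86 -> window=[10, 86] -> max=86
step 11: append 53 -> window=[86, 53] -> max=86
step 12: append 72 -> window=[53, 72] -> max=72
step 13: append 36 -> window=[72, 36] -> max=72
step 14: append 33 -> window=[36, 33] -> max=36
step 15: append 88 -> window=[33, 88] -> max=88
step 16: append 16 -> window=[88, 16] -> max=88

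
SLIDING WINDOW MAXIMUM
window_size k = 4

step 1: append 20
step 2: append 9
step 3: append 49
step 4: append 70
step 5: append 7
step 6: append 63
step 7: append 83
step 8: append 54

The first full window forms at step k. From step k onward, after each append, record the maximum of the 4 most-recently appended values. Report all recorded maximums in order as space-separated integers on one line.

step 1: append 20 -> window=[20] (not full yet)
step 2: append 9 -> window=[20, 9] (not full yet)
step 3: append 49 -> window=[20, 9, 49] (not full yet)
step 4: append 70 -> window=[20, 9, 49, 70] -> max=70
step 5: append 7 -> window=[9, 49, 70, 7] -> max=70
step 6: append 63 -> window=[49, 70, 7, 63] -> max=70
step 7: append 83 -> window=[70, 7, 63, 83] -> max=83
step 8: append 54 -> window=[7, 63, 83, 54] -> max=83

Answer: 70 70 70 83 83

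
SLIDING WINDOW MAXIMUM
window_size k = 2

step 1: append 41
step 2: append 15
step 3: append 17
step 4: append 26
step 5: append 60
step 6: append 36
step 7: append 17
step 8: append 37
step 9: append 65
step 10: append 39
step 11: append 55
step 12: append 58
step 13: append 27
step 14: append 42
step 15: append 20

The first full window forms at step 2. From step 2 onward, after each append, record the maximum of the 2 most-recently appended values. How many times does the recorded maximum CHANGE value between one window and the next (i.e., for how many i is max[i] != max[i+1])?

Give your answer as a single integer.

step 1: append 41 -> window=[41] (not full yet)
step 2: append 15 -> window=[41, 15] -> max=41
step 3: append 17 -> window=[15, 17] -> max=17
step 4: append 26 -> window=[17, 26] -> max=26
step 5: append 60 -> window=[26, 60] -> max=60
step 6: append 36 -> window=[60, 36] -> max=60
step 7: append 17 -> window=[36, 17] -> max=36
step 8: append 37 -> window=[17, 37] -> max=37
step 9: append 65 -> window=[37, 65] -> max=65
step 10: append 39 -> window=[65, 39] -> max=65
step 11: append 55 -> window=[39, 55] -> max=55
step 12: append 58 -> window=[55, 58] -> max=58
step 13: append 27 -> window=[58, 27] -> max=58
step 14: append 42 -> window=[27, 42] -> max=42
step 15: append 20 -> window=[42, 20] -> max=42
Recorded maximums: 41 17 26 60 60 36 37 65 65 55 58 58 42 42
Changes between consecutive maximums: 9

Answer: 9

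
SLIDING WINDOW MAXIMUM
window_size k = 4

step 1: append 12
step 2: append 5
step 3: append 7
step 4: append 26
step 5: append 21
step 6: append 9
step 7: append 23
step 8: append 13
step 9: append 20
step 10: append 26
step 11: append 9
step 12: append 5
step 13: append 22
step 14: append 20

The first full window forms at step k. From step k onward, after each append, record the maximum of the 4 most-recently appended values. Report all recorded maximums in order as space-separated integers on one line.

Answer: 26 26 26 26 23 23 26 26 26 26 22

Derivation:
step 1: append 12 -> window=[12] (not full yet)
step 2: append 5 -> window=[12, 5] (not full yet)
step 3: append 7 -> window=[12, 5, 7] (not full yet)
step 4: append 26 -> window=[12, 5, 7, 26] -> max=26
step 5: append 21 -> window=[5, 7, 26, 21] -> max=26
step 6: append 9 -> window=[7, 26, 21, 9] -> max=26
step 7: append 23 -> window=[26, 21, 9, 23] -> max=26
step 8: append 13 -> window=[21, 9, 23, 13] -> max=23
step 9: append 20 -> window=[9, 23, 13, 20] -> max=23
step 10: append 26 -> window=[23, 13, 20, 26] -> max=26
step 11: append 9 -> window=[13, 20, 26, 9] -> max=26
step 12: append 5 -> window=[20, 26, 9, 5] -> max=26
step 13: append 22 -> window=[26, 9, 5, 22] -> max=26
step 14: append 20 -> window=[9, 5, 22, 20] -> max=22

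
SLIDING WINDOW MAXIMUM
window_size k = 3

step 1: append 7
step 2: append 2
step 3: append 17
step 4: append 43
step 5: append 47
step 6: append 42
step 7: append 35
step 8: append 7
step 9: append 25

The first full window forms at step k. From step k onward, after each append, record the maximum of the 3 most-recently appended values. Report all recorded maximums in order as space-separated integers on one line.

step 1: append 7 -> window=[7] (not full yet)
step 2: append 2 -> window=[7, 2] (not full yet)
step 3: append 17 -> window=[7, 2, 17] -> max=17
step 4: append 43 -> window=[2, 17, 43] -> max=43
step 5: append 47 -> window=[17, 43, 47] -> max=47
step 6: append 42 -> window=[43, 47, 42] -> max=47
step 7: append 35 -> window=[47, 42, 35] -> max=47
step 8: append 7 -> window=[42, 35, 7] -> max=42
step 9: append 25 -> window=[35, 7, 25] -> max=35

Answer: 17 43 47 47 47 42 35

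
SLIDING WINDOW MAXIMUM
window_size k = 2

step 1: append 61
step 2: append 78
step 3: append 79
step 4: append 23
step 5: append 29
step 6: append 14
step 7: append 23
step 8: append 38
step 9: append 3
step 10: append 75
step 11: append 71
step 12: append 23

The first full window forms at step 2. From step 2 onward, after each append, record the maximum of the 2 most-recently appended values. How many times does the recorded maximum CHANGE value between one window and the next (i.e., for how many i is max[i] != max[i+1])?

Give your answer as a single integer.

Answer: 6

Derivation:
step 1: append 61 -> window=[61] (not full yet)
step 2: append 78 -> window=[61, 78] -> max=78
step 3: append 79 -> window=[78, 79] -> max=79
step 4: append 23 -> window=[79, 23] -> max=79
step 5: append 29 -> window=[23, 29] -> max=29
step 6: append 14 -> window=[29, 14] -> max=29
step 7: append 23 -> window=[14, 23] -> max=23
step 8: append 38 -> window=[23, 38] -> max=38
step 9: append 3 -> window=[38, 3] -> max=38
step 10: append 75 -> window=[3, 75] -> max=75
step 11: append 71 -> window=[75, 71] -> max=75
step 12: append 23 -> window=[71, 23] -> max=71
Recorded maximums: 78 79 79 29 29 23 38 38 75 75 71
Changes between consecutive maximums: 6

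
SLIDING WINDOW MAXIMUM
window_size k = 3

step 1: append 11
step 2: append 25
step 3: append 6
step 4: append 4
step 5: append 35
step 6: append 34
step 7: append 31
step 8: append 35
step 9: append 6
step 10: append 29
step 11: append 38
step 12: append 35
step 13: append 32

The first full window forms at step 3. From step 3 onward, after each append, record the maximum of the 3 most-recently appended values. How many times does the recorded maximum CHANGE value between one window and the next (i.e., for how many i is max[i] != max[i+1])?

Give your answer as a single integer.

Answer: 2

Derivation:
step 1: append 11 -> window=[11] (not full yet)
step 2: append 25 -> window=[11, 25] (not full yet)
step 3: append 6 -> window=[11, 25, 6] -> max=25
step 4: append 4 -> window=[25, 6, 4] -> max=25
step 5: append 35 -> window=[6, 4, 35] -> max=35
step 6: append 34 -> window=[4, 35, 34] -> max=35
step 7: append 31 -> window=[35, 34, 31] -> max=35
step 8: append 35 -> window=[34, 31, 35] -> max=35
step 9: append 6 -> window=[31, 35, 6] -> max=35
step 10: append 29 -> window=[35, 6, 29] -> max=35
step 11: append 38 -> window=[6, 29, 38] -> max=38
step 12: append 35 -> window=[29, 38, 35] -> max=38
step 13: append 32 -> window=[38, 35, 32] -> max=38
Recorded maximums: 25 25 35 35 35 35 35 35 38 38 38
Changes between consecutive maximums: 2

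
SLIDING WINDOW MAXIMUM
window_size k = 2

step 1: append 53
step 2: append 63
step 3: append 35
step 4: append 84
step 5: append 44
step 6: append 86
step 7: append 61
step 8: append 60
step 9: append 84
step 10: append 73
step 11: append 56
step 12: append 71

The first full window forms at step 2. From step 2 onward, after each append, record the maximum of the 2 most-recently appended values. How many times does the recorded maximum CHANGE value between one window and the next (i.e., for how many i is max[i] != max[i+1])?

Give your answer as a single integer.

Answer: 6

Derivation:
step 1: append 53 -> window=[53] (not full yet)
step 2: append 63 -> window=[53, 63] -> max=63
step 3: append 35 -> window=[63, 35] -> max=63
step 4: append 84 -> window=[35, 84] -> max=84
step 5: append 44 -> window=[84, 44] -> max=84
step 6: append 86 -> window=[44, 86] -> max=86
step 7: append 61 -> window=[86, 61] -> max=86
step 8: append 60 -> window=[61, 60] -> max=61
step 9: append 84 -> window=[60, 84] -> max=84
step 10: append 73 -> window=[84, 73] -> max=84
step 11: append 56 -> window=[73, 56] -> max=73
step 12: append 71 -> window=[56, 71] -> max=71
Recorded maximums: 63 63 84 84 86 86 61 84 84 73 71
Changes between consecutive maximums: 6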